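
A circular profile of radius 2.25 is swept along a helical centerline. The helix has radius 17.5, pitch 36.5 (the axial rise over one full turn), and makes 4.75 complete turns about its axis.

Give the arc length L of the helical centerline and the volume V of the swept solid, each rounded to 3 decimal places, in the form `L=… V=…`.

2πR = 2π·17.5 = 109.955743
per-turn = √(109.955743² + 36.5²) = √(12090.2654 + 1332.25) = √13422.5154 = 115.855580
L = 4.75 × 115.855580 = 550.314004
V = π·2.25² × L = 15.904313 × 550.314004 = 8752.366070

L=550.314 V=8752.366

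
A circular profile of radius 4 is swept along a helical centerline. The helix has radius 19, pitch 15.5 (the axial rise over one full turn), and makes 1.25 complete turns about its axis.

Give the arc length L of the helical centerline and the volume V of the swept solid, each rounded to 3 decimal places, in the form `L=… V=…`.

2πR = 2π·19 = 119.380521
per-turn = √(119.380521² + 15.5²) = √(14251.7088 + 240.25) = √14491.9588 = 120.382552
L = 1.25 × 120.382552 = 150.478190
V = π·4² × L = 50.265482 × 150.478190 = 7563.858801

L=150.478 V=7563.859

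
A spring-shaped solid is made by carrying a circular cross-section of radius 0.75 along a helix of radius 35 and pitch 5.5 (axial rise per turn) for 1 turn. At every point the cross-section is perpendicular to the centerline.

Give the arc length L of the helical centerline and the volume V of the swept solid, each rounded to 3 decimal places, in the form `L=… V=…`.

2πR = 2π·35 = 219.911486
per-turn = √(219.911486² + 5.5²) = √(48361.0616 + 30.25) = √48391.3116 = 219.980253
L = 1 × 219.980253 = 219.980253
V = π·0.75² × L = 1.767146 × 219.980253 = 388.737194

L=219.980 V=388.737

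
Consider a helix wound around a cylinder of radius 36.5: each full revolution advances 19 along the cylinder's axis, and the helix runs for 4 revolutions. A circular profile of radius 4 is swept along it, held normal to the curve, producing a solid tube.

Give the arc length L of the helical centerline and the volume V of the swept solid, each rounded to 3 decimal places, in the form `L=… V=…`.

2πR = 2π·36.5 = 229.336264
per-turn = √(229.336264² + 19²) = √(52595.1219 + 361) = √52956.1219 = 230.121972
L = 4 × 230.121972 = 920.487887
V = π·4² × L = 50.265482 × 920.487887 = 46268.767724

L=920.488 V=46268.768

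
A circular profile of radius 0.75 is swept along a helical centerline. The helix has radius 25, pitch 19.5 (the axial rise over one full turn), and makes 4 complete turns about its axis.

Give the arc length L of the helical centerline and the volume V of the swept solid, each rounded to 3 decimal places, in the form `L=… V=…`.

L=633.142 V=1118.853

2πR = 2π·25 = 157.079633
per-turn = √(157.079633² + 19.5²) = √(24674.0110 + 380.25) = √25054.2610 = 158.285378
L = 4 × 158.285378 = 633.141513
V = π·0.75² × L = 1.767146 × 633.141513 = 1118.853409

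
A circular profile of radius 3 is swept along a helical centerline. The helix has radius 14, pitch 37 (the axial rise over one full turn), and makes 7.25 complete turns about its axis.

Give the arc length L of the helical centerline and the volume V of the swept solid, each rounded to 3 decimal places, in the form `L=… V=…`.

L=691.863 V=19561.969

2πR = 2π·14 = 87.964594
per-turn = √(87.964594² + 37²) = √(7737.7699 + 1369) = √9106.7699 = 95.429397
L = 7.25 × 95.429397 = 691.863130
V = π·3² × L = 28.274334 × 691.863130 = 19561.969131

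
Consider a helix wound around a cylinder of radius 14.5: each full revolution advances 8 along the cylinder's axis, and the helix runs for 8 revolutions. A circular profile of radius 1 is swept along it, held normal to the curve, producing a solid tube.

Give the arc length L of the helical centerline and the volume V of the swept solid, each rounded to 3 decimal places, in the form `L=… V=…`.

2πR = 2π·14.5 = 91.106187
per-turn = √(91.106187² + 8²) = √(8300.3373 + 64) = √8364.3373 = 91.456751
L = 8 × 91.456751 = 731.654008
V = π·1² × L = 3.141593 × 731.654008 = 2298.558856

L=731.654 V=2298.559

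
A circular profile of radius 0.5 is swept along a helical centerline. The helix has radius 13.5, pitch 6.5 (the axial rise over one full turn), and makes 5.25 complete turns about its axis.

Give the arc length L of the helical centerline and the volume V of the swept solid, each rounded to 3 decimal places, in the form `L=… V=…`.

2πR = 2π·13.5 = 84.823002
per-turn = √(84.823002² + 6.5²) = √(7194.9416 + 42.25) = √7237.1916 = 85.071685
L = 5.25 × 85.071685 = 446.626347
V = π·0.5² × L = 0.785398 × 446.626347 = 350.779513

L=446.626 V=350.780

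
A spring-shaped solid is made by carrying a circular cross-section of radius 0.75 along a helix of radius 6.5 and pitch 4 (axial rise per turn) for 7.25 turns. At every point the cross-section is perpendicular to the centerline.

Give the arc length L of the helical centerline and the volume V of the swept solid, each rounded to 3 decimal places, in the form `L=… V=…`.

2πR = 2π·6.5 = 40.840704
per-turn = √(40.840704² + 4²) = √(1667.9631 + 16) = √1683.9631 = 41.036120
L = 7.25 × 41.036120 = 297.511870
V = π·0.75² × L = 1.767146 × 297.511870 = 525.746872

L=297.512 V=525.747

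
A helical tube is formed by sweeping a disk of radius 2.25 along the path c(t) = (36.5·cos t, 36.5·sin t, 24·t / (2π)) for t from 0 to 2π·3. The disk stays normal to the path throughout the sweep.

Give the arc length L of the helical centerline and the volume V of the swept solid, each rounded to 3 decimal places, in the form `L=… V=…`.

L=691.766 V=11002.062

2πR = 2π·36.5 = 229.336264
per-turn = √(229.336264² + 24²) = √(52595.1219 + 576) = √53171.1219 = 230.588642
L = 3 × 230.588642 = 691.765926
V = π·2.25² × L = 15.904313 × 691.765926 = 11002.061681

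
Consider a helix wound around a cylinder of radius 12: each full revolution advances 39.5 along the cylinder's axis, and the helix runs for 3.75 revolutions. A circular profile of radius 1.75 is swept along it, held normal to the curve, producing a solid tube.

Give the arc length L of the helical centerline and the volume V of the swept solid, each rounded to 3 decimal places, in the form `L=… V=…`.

2πR = 2π·12 = 75.398224
per-turn = √(75.398224² + 39.5²) = √(5684.8921 + 1560.25) = √7245.1421 = 85.118401
L = 3.75 × 85.118401 = 319.194003
V = π·1.75² × L = 9.621128 × 319.194003 = 3071.006196

L=319.194 V=3071.006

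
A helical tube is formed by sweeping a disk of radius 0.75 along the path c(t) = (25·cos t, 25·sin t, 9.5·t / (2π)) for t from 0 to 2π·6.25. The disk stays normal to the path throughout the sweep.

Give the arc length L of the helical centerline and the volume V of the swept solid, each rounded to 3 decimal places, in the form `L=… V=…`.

L=983.542 V=1738.061

2πR = 2π·25 = 157.079633
per-turn = √(157.079633² + 9.5²) = √(24674.0110 + 90.25) = √24764.2610 = 157.366645
L = 6.25 × 157.366645 = 983.541532
V = π·0.75² × L = 1.767146 × 983.541532 = 1738.061354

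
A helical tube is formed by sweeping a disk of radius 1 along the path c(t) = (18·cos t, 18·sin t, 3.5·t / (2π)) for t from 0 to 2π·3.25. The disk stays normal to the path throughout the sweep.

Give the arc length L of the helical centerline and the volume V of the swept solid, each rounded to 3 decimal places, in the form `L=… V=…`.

2πR = 2π·18 = 113.097336
per-turn = √(113.097336² + 3.5²) = √(12791.0073 + 12.25) = √12803.2573 = 113.151479
L = 3.25 × 113.151479 = 367.742308
V = π·1² × L = 3.141593 × 367.742308 = 1155.296534

L=367.742 V=1155.297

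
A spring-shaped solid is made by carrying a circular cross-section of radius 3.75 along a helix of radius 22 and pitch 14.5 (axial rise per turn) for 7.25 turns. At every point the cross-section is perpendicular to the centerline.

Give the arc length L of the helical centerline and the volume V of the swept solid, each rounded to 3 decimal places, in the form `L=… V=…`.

L=1007.667 V=44517.349

2πR = 2π·22 = 138.230077
per-turn = √(138.230077² + 14.5²) = √(19107.5541 + 210.25) = √19317.8041 = 138.988504
L = 7.25 × 138.988504 = 1007.666651
V = π·3.75² × L = 44.178647 × 1007.666651 = 44517.348947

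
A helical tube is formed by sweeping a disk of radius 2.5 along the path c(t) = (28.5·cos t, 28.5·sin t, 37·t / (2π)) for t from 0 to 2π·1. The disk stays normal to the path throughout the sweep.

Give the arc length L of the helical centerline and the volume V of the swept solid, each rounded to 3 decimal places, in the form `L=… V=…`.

2πR = 2π·28.5 = 179.070781
per-turn = √(179.070781² + 37²) = √(32066.3447 + 1369) = √33435.3447 = 182.853342
L = 1 × 182.853342 = 182.853342
V = π·2.5² × L = 19.634954 × 182.853342 = 3590.316975

L=182.853 V=3590.317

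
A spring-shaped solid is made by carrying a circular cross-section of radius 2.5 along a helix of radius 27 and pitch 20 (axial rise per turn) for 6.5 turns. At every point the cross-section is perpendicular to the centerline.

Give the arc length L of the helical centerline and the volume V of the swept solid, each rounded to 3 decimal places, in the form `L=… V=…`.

2πR = 2π·27 = 169.646003
per-turn = √(169.646003² + 20²) = √(28779.7664 + 400) = √29179.7664 = 170.820861
L = 6.5 × 170.820861 = 1110.335594
V = π·2.5² × L = 19.634954 × 1110.335594 = 21801.388412

L=1110.336 V=21801.388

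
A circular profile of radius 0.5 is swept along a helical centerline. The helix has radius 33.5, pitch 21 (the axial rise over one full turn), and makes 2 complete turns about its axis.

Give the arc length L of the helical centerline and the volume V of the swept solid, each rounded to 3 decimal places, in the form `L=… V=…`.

2πR = 2π·33.5 = 210.486708
per-turn = √(210.486708² + 21²) = √(44304.6542 + 441) = √44745.6542 = 211.531686
L = 2 × 211.531686 = 423.063372
V = π·0.5² × L = 0.785398 × 423.063372 = 332.273195

L=423.063 V=332.273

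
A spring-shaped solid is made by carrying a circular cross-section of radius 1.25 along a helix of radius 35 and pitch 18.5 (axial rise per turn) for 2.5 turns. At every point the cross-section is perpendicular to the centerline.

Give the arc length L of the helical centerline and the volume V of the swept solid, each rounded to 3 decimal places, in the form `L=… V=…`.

L=551.721 V=2708.253

2πR = 2π·35 = 219.911486
per-turn = √(219.911486² + 18.5²) = √(48361.0616 + 342.25) = √48703.3116 = 220.688268
L = 2.5 × 220.688268 = 551.720670
V = π·1.25² × L = 4.908739 × 551.720670 = 2708.252504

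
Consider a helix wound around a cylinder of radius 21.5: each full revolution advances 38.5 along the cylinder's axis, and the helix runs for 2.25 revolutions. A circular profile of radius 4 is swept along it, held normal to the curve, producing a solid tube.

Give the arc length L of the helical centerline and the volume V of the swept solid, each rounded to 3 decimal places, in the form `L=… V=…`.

L=316.052 V=15886.512

2πR = 2π·21.5 = 135.088484
per-turn = √(135.088484² + 38.5²) = √(18248.8985 + 1482.25) = √19731.1485 = 140.467607
L = 2.25 × 140.467607 = 316.052115
V = π·4² × L = 50.265482 × 316.052115 = 15886.512048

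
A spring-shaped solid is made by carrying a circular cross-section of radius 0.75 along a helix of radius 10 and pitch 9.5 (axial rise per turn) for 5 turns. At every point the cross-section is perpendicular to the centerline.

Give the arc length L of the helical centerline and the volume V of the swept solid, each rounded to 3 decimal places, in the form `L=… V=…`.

L=317.730 V=561.475

2πR = 2π·10 = 62.831853
per-turn = √(62.831853² + 9.5²) = √(3947.8418 + 90.25) = √4038.0918 = 63.545981
L = 5 × 63.545981 = 317.729907
V = π·0.75² × L = 1.767146 × 317.729907 = 561.475093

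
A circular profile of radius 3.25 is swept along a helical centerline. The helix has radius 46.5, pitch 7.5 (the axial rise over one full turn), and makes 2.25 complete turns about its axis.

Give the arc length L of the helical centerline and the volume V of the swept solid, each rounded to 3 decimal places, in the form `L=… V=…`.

2πR = 2π·46.5 = 292.168117
per-turn = √(292.168117² + 7.5²) = √(85362.2085 + 56.25) = √85418.4585 = 292.264364
L = 2.25 × 292.264364 = 657.594819
V = π·3.25² × L = 33.183072 × 657.594819 = 21821.016491

L=657.595 V=21821.016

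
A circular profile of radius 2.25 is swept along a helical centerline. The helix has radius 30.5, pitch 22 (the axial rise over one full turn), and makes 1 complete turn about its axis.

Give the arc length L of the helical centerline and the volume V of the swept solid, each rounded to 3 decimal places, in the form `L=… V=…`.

L=192.896 V=3067.875

2πR = 2π·30.5 = 191.637152
per-turn = √(191.637152² + 22²) = √(36724.7980 + 484) = √37208.7980 = 192.895822
L = 1 × 192.895822 = 192.895822
V = π·2.25² × L = 15.904313 × 192.895822 = 3067.875486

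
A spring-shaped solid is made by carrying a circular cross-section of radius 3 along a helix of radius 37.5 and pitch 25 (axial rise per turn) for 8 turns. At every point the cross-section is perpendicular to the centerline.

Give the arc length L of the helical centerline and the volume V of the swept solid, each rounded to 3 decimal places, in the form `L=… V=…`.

L=1895.536 V=53595.024

2πR = 2π·37.5 = 235.619449
per-turn = √(235.619449² + 25²) = √(55516.5248 + 625) = √56141.5248 = 236.942028
L = 8 × 236.942028 = 1895.536226
V = π·3² × L = 28.274334 × 1895.536226 = 53595.024142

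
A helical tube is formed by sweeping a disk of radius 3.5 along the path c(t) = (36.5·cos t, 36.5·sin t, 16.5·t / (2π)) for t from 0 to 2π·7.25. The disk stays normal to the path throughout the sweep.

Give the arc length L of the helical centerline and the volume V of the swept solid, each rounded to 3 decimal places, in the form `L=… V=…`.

L=1666.986 V=64153.127

2πR = 2π·36.5 = 229.336264
per-turn = √(229.336264² + 16.5²) = √(52595.1219 + 272.25) = √52867.3719 = 229.929058
L = 7.25 × 229.929058 = 1666.985673
V = π·3.5² × L = 38.484510 × 1666.985673 = 64153.126802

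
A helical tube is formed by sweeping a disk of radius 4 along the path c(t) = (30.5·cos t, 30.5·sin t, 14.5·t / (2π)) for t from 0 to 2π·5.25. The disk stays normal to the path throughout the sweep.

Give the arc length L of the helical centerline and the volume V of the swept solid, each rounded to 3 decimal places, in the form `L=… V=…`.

2πR = 2π·30.5 = 191.637152
per-turn = √(191.637152² + 14.5²) = √(36724.7980 + 210.25) = √36935.0480 = 192.184932
L = 5.25 × 192.184932 = 1008.970891
V = π·4² × L = 50.265482 × 1008.970891 = 50716.408646

L=1008.971 V=50716.409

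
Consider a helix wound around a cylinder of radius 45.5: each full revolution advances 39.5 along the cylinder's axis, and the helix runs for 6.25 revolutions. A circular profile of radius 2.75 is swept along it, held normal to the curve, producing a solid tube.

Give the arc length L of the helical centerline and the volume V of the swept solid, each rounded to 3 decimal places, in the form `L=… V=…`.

L=1803.755 V=42854.148

2πR = 2π·45.5 = 285.884931
per-turn = √(285.884931² + 39.5²) = √(81730.1940 + 1560.25) = √83290.4440 = 288.600839
L = 6.25 × 288.600839 = 1803.755241
V = π·2.75² × L = 23.758294 × 1803.755241 = 42854.148126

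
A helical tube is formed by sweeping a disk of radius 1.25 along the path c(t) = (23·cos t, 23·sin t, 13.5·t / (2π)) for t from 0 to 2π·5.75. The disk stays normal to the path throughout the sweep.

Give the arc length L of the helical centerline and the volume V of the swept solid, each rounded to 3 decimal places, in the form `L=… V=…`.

2πR = 2π·23 = 144.513262
per-turn = √(144.513262² + 13.5²) = √(20884.0829 + 182.25) = √21066.3329 = 145.142457
L = 5.75 × 145.142457 = 834.569130
V = π·1.25² × L = 4.908739 × 834.569130 = 4096.681635

L=834.569 V=4096.682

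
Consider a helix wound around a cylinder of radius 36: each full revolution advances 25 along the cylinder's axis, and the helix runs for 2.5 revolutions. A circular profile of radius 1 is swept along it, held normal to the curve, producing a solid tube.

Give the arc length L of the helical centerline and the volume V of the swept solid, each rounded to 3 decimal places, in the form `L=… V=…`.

L=568.930 V=1787.347

2πR = 2π·36 = 226.194671
per-turn = √(226.194671² + 25²) = √(51164.0292 + 625) = √51789.0292 = 227.572031
L = 2.5 × 227.572031 = 568.930077
V = π·1² × L = 3.141593 × 568.930077 = 1787.346551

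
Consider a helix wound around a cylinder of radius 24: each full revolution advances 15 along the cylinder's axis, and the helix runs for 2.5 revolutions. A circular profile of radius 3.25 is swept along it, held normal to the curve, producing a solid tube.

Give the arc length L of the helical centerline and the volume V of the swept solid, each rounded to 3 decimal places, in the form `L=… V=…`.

L=378.852 V=12571.461

2πR = 2π·24 = 150.796447
per-turn = √(150.796447² + 15²) = √(22739.5685 + 225) = √22964.5685 = 151.540650
L = 2.5 × 151.540650 = 378.851624
V = π·3.25² × L = 33.183072 × 378.851624 = 12571.460886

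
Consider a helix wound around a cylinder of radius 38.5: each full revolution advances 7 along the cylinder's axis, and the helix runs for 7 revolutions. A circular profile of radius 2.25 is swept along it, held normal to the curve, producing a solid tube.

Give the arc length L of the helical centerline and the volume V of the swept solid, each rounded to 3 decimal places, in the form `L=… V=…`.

2πR = 2π·38.5 = 241.902634
per-turn = √(241.902634² + 7²) = √(58516.8845 + 49) = √58565.8845 = 242.003894
L = 7 × 242.003894 = 1694.027255
V = π·2.25² × L = 15.904313 × 1694.027255 = 26942.339368

L=1694.027 V=26942.339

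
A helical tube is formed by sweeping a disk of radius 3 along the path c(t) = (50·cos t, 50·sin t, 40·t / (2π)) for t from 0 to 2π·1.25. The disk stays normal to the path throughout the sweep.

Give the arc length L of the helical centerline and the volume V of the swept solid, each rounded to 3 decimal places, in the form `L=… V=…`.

L=395.869 V=11192.943

2πR = 2π·50 = 314.159265
per-turn = √(314.159265² + 40²) = √(98696.0440 + 1600) = √100296.0440 = 316.695507
L = 1.25 × 316.695507 = 395.869383
V = π·3² × L = 28.274334 × 395.869383 = 11192.943122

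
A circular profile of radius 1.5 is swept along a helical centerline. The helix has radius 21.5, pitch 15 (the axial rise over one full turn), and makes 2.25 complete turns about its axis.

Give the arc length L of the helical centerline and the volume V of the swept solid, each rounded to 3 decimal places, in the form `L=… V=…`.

L=305.817 V=2161.694

2πR = 2π·21.5 = 135.088484
per-turn = √(135.088484² + 15²) = √(18248.8985 + 225) = √18473.8985 = 135.918720
L = 2.25 × 135.918720 = 305.817121
V = π·1.5² × L = 7.068583 × 305.817121 = 2161.693845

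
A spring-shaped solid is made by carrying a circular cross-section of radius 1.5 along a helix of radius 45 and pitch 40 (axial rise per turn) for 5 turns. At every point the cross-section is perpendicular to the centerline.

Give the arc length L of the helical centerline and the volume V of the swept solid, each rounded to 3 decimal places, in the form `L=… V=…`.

2πR = 2π·45 = 282.743339
per-turn = √(282.743339² + 40²) = √(79943.7956 + 1600) = √81543.7956 = 285.558743
L = 5 × 285.558743 = 1427.793715
V = π·1.5² × L = 7.068583 × 1427.793715 = 10092.479050

L=1427.794 V=10092.479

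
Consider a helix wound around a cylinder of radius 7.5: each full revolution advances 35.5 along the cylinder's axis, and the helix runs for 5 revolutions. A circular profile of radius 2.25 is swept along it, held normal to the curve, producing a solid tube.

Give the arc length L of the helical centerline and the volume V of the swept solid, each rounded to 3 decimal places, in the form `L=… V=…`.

L=294.996 V=4691.712

2πR = 2π·7.5 = 47.123890
per-turn = √(47.123890² + 35.5²) = √(2220.6610 + 1260.25) = √3480.9110 = 58.999246
L = 5 × 58.999246 = 294.996228
V = π·2.25² × L = 15.904313 × 294.996228 = 4691.712294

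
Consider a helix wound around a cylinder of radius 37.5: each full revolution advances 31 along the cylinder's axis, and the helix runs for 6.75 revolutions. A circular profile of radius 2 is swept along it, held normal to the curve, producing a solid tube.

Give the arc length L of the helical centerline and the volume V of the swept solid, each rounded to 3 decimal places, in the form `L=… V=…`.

L=1604.138 V=20158.187

2πR = 2π·37.5 = 235.619449
per-turn = √(235.619449² + 31²) = √(55516.5248 + 961) = √56477.5248 = 237.650005
L = 6.75 × 237.650005 = 1604.137532
V = π·2² × L = 12.566371 × 1604.137532 = 20158.186744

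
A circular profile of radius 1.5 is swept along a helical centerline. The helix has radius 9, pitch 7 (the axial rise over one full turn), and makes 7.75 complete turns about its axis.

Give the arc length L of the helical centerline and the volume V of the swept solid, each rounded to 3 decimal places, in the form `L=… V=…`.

L=441.597 V=3121.466

2πR = 2π·9 = 56.548668
per-turn = √(56.548668² + 7²) = √(3197.7518 + 49) = √3246.7518 = 56.980276
L = 7.75 × 56.980276 = 441.597137
V = π·1.5² × L = 7.068583 × 441.597137 = 3121.466224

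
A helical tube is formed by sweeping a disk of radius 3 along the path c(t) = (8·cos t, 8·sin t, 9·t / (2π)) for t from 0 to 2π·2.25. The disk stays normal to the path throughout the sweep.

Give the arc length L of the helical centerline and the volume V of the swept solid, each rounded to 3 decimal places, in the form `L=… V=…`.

L=114.896 V=3248.605

2πR = 2π·8 = 50.265482
per-turn = √(50.265482² + 9²) = √(2526.6187 + 81) = √2607.6187 = 51.064848
L = 2.25 × 51.064848 = 114.895909
V = π·3² × L = 28.274334 × 114.895909 = 3248.605280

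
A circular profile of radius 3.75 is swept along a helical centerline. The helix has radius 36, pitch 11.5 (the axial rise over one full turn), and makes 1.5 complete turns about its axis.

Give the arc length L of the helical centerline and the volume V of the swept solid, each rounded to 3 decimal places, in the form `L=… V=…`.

L=339.730 V=15008.822

2πR = 2π·36 = 226.194671
per-turn = √(226.194671² + 11.5²) = √(51164.0292 + 132.25) = √51296.2792 = 226.486819
L = 1.5 × 226.486819 = 339.730229
V = π·3.75² × L = 44.178647 × 339.730229 = 15008.821740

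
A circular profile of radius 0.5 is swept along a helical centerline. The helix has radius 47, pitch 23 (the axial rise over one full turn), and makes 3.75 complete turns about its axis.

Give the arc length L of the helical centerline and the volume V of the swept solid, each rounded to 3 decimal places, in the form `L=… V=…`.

L=1110.765 V=872.393

2πR = 2π·47 = 295.309709
per-turn = √(295.309709² + 23²) = √(87207.8245 + 529) = √87736.8245 = 296.204025
L = 3.75 × 296.204025 = 1110.765094
V = π·0.5² × L = 0.785398 × 1110.765094 = 872.392865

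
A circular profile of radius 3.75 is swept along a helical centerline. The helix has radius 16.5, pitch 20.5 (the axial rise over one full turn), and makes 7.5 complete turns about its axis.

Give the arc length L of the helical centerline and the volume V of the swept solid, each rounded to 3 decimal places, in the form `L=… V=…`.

L=792.600 V=35015.975

2πR = 2π·16.5 = 103.672558
per-turn = √(103.672558² + 20.5²) = √(10747.9992 + 420.25) = √11168.2492 = 105.679938
L = 7.5 × 105.679938 = 792.599531
V = π·3.75² × L = 44.178647 × 792.599531 = 35015.974663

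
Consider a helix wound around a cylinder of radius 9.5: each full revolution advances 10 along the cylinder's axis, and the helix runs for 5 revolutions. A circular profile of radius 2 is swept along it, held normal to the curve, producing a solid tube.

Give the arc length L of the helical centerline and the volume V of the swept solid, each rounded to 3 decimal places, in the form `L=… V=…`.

L=302.611 V=3802.717

2πR = 2π·9.5 = 59.690260
per-turn = √(59.690260² + 10²) = √(3562.9272 + 100) = √3662.9272 = 60.522121
L = 5 × 60.522121 = 302.610607
V = π·2² × L = 12.566371 × 302.610607 = 3802.717045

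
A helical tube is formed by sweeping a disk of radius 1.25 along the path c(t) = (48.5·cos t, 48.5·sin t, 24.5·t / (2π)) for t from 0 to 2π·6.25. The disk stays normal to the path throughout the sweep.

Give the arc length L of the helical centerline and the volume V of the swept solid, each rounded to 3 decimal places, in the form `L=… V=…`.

L=1910.736 V=9379.304

2πR = 2π·48.5 = 304.734487
per-turn = √(304.734487² + 24.5²) = √(92863.1078 + 600.25) = √93463.3578 = 305.717775
L = 6.25 × 305.717775 = 1910.736092
V = π·1.25² × L = 4.908739 × 1910.736092 = 9379.303860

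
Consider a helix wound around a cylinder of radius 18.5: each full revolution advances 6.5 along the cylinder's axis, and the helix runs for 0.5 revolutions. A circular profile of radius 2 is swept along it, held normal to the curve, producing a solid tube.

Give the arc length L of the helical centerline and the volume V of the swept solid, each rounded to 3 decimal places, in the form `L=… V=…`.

L=58.210 V=731.492

2πR = 2π·18.5 = 116.238928
per-turn = √(116.238928² + 6.5²) = √(13511.4884 + 42.25) = √13553.7384 = 116.420524
L = 0.5 × 116.420524 = 58.210262
V = π·2² × L = 12.566371 × 58.210262 = 731.491726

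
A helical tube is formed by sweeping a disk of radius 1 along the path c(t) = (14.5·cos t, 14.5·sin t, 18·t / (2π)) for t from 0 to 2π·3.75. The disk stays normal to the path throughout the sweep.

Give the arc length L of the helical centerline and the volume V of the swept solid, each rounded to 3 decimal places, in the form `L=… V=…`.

2πR = 2π·14.5 = 91.106187
per-turn = √(91.106187² + 18²) = √(8300.3373 + 324) = √8624.3373 = 92.867310
L = 3.75 × 92.867310 = 348.252413
V = π·1² × L = 3.141593 × 348.252413 = 1094.067223

L=348.252 V=1094.067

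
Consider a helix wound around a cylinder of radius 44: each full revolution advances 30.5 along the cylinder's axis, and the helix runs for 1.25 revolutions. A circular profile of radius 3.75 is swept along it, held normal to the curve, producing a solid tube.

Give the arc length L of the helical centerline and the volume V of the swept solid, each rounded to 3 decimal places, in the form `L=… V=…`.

2πR = 2π·44 = 276.460154
per-turn = √(276.460154² + 30.5²) = √(76430.2165 + 930.25) = √77360.4665 = 278.137496
L = 1.25 × 278.137496 = 347.671870
V = π·3.75² × L = 44.178647 × 347.671870 = 15359.672689

L=347.672 V=15359.673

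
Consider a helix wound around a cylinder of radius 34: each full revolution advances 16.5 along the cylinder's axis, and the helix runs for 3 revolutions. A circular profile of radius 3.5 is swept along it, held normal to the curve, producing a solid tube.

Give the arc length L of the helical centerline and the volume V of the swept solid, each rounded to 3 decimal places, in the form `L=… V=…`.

L=642.794 V=24737.600

2πR = 2π·34 = 213.628300
per-turn = √(213.628300² + 16.5²) = √(45637.0508 + 272.25) = √45909.3008 = 214.264558
L = 3 × 214.264558 = 642.793674
V = π·3.5² × L = 38.484510 × 642.793674 = 24737.599562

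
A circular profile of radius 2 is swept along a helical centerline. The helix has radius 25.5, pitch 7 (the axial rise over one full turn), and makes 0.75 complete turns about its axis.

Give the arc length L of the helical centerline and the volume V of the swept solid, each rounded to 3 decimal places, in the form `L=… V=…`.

L=120.281 V=1511.490

2πR = 2π·25.5 = 160.221225
per-turn = √(160.221225² + 7²) = √(25670.8410 + 49) = √25719.8410 = 160.374066
L = 0.75 × 160.374066 = 120.280550
V = π·2² × L = 12.566371 × 120.280550 = 1511.489963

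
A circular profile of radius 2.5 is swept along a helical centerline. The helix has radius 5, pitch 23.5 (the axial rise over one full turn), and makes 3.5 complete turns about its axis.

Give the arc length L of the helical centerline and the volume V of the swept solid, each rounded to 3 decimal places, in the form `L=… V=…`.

2πR = 2π·5 = 31.415927
per-turn = √(31.415927² + 23.5²) = √(986.9604 + 552.25) = √1539.2104 = 39.232773
L = 3.5 × 39.232773 = 137.314704
V = π·2.5² × L = 19.634954 × 137.314704 = 2696.167905

L=137.315 V=2696.168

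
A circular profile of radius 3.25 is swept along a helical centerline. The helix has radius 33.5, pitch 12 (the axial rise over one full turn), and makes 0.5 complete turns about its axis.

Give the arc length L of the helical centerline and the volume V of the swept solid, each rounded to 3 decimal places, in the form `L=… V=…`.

2πR = 2π·33.5 = 210.486708
per-turn = √(210.486708² + 12²) = √(44304.6542 + 144) = √44448.6542 = 210.828495
L = 0.5 × 210.828495 = 105.414247
V = π·3.25² × L = 33.183072 × 105.414247 = 3497.968601

L=105.414 V=3497.969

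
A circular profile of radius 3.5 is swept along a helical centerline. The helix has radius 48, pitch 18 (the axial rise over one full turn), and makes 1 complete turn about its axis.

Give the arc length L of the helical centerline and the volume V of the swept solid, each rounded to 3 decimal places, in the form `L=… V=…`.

L=302.130 V=11627.308

2πR = 2π·48 = 301.592895
per-turn = √(301.592895² + 18²) = √(90958.2742 + 324) = √91282.2742 = 302.129565
L = 1 × 302.129565 = 302.129565
V = π·3.5² × L = 38.484510 × 302.129565 = 11627.308275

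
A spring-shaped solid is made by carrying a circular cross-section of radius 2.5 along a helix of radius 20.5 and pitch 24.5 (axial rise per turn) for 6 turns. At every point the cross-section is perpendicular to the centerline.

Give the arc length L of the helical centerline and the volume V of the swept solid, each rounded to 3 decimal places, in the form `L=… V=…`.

2πR = 2π·20.5 = 128.805299
per-turn = √(128.805299² + 24.5²) = √(16590.8050 + 600.25) = √17191.0550 = 131.114664
L = 6 × 131.114664 = 786.687981
V = π·2.5² × L = 19.634954 × 786.687981 = 15446.582392

L=786.688 V=15446.582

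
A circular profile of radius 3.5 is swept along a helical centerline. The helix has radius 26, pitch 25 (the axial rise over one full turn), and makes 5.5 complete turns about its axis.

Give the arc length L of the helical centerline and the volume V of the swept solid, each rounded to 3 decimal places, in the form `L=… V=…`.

2πR = 2π·26 = 163.362818
per-turn = √(163.362818² + 25²) = √(26687.4103 + 625) = √27312.4103 = 165.264667
L = 5.5 × 165.264667 = 908.955671
V = π·3.5² × L = 38.484510 × 908.955671 = 34980.713611

L=908.956 V=34980.714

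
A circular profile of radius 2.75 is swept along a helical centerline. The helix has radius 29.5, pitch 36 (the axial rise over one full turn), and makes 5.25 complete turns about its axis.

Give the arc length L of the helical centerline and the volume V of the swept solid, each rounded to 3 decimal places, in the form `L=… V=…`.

2πR = 2π·29.5 = 185.353967
per-turn = √(185.353967² + 36²) = √(34356.0929 + 1296) = √35652.0929 = 188.817618
L = 5.25 × 188.817618 = 991.292495
V = π·2.75² × L = 23.758294 × 991.292495 = 23551.418981

L=991.292 V=23551.419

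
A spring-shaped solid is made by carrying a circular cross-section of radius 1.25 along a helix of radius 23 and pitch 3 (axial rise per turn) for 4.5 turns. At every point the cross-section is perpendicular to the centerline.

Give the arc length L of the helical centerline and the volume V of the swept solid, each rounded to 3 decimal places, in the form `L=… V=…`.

2πR = 2π·23 = 144.513262
per-turn = √(144.513262² + 3²) = √(20884.0829 + 9) = √20893.0829 = 144.544398
L = 4.5 × 144.544398 = 650.449790
V = π·1.25² × L = 4.908739 × 650.449790 = 3192.887939

L=650.450 V=3192.888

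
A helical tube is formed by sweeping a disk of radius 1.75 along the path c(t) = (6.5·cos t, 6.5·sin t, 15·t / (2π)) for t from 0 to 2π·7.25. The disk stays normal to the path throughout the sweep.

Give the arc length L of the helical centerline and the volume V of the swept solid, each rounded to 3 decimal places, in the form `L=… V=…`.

L=315.434 V=3034.835

2πR = 2π·6.5 = 40.840704
per-turn = √(40.840704² + 15²) = √(1667.9631 + 225) = √1892.9631 = 43.508196
L = 7.25 × 43.508196 = 315.434423
V = π·1.75² × L = 9.621128 × 315.434423 = 3034.834803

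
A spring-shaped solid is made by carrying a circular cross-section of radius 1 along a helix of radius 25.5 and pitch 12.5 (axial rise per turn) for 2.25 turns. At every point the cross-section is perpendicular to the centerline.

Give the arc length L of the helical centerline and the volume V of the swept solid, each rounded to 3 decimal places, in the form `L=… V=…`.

2πR = 2π·25.5 = 160.221225
per-turn = √(160.221225² + 12.5²) = √(25670.8410 + 156.25) = √25827.0910 = 160.708093
L = 2.25 × 160.708093 = 361.593208
V = π·1² × L = 3.141593 × 361.593208 = 1135.978567

L=361.593 V=1135.979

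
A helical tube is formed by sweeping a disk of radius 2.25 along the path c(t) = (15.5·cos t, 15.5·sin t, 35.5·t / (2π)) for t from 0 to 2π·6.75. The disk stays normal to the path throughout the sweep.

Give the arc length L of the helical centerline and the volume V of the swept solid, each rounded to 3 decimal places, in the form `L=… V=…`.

L=699.690 V=11128.091

2πR = 2π·15.5 = 97.389372
per-turn = √(97.389372² + 35.5²) = √(9484.6898 + 1260.25) = √10744.9398 = 103.657802
L = 6.75 × 103.657802 = 699.690161
V = π·2.25² × L = 15.904313 × 699.690161 = 11128.091185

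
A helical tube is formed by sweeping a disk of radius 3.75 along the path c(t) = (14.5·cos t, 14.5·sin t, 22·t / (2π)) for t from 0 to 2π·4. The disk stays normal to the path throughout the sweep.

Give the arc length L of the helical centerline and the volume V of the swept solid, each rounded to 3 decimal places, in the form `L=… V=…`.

L=374.899 V=16562.539

2πR = 2π·14.5 = 91.106187
per-turn = √(91.106187² + 22²) = √(8300.3373 + 484) = √8784.3373 = 93.724796
L = 4 × 93.724796 = 374.899182
V = π·3.75² × L = 44.178647 × 374.899182 = 16562.538516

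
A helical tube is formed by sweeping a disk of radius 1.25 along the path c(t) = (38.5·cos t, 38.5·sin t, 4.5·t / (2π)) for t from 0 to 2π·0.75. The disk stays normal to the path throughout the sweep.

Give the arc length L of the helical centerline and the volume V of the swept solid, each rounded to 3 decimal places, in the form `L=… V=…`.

2πR = 2π·38.5 = 241.902634
per-turn = √(241.902634² + 4.5²) = √(58516.8845 + 20.25) = √58537.1345 = 241.944486
L = 0.75 × 241.944486 = 181.458365
V = π·1.25² × L = 4.908739 × 181.458365 = 890.731665

L=181.458 V=890.732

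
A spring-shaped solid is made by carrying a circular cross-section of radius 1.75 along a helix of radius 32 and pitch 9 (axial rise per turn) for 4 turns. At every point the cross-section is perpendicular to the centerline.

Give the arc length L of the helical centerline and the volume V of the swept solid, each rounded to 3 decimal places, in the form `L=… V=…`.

2πR = 2π·32 = 201.061930
per-turn = √(201.061930² + 9²) = √(40425.8996 + 81) = √40506.8996 = 201.263260
L = 4 × 201.263260 = 805.053038
V = π·1.75² × L = 9.621128 × 805.053038 = 7745.517924

L=805.053 V=7745.518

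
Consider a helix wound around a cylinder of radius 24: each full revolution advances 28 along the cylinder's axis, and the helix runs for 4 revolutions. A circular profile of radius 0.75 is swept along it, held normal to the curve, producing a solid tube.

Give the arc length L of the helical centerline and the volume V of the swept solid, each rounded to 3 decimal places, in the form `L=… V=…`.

L=613.496 V=1084.137

2πR = 2π·24 = 150.796447
per-turn = √(150.796447² + 28²) = √(22739.5685 + 784) = √23523.5685 = 153.373950
L = 4 × 153.373950 = 613.495800
V = π·0.75² × L = 1.767146 × 613.495800 = 1084.136568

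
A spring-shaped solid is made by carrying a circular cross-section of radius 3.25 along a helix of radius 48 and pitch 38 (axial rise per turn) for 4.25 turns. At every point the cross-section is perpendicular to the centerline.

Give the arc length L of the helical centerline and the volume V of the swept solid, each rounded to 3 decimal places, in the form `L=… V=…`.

L=1291.904 V=42869.346

2πR = 2π·48 = 301.592895
per-turn = √(301.592895² + 38²) = √(90958.2742 + 1444) = √92402.2742 = 303.977424
L = 4.25 × 303.977424 = 1291.904051
V = π·3.25² × L = 33.183072 × 1291.904051 = 42869.345663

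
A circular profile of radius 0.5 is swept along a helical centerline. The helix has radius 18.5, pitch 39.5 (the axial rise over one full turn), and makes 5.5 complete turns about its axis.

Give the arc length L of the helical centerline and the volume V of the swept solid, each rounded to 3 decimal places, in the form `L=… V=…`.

L=675.219 V=530.315

2πR = 2π·18.5 = 116.238928
per-turn = √(116.238928² + 39.5²) = √(13511.4884 + 1560.25) = √15071.7384 = 122.767009
L = 5.5 × 122.767009 = 675.218548
V = π·0.5² × L = 0.785398 × 675.218548 = 530.315407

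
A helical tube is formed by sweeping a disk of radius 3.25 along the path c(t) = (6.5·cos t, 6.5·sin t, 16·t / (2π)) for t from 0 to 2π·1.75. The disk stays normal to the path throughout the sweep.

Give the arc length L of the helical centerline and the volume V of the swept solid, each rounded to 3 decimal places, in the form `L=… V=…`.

L=76.760 V=2547.141

2πR = 2π·6.5 = 40.840704
per-turn = √(40.840704² + 16²) = √(1667.9631 + 256) = √1923.9631 = 43.863004
L = 1.75 × 43.863004 = 76.760257
V = π·3.25² × L = 33.183072 × 76.760257 = 2547.141182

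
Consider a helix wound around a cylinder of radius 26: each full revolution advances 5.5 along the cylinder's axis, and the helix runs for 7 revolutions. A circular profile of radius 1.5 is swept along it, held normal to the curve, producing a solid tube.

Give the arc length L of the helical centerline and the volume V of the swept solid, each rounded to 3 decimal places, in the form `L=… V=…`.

L=1144.188 V=8087.786

2πR = 2π·26 = 163.362818
per-turn = √(163.362818² + 5.5²) = √(26687.4103 + 30.25) = √26717.6603 = 163.455377
L = 7 × 163.455377 = 1144.187640
V = π·1.5² × L = 7.068583 × 1144.187640 = 8087.785837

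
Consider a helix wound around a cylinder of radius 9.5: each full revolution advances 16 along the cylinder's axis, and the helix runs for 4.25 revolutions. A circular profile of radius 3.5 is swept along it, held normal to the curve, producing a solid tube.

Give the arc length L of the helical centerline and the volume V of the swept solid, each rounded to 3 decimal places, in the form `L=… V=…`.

2πR = 2π·9.5 = 59.690260
per-turn = √(59.690260² + 16²) = √(3562.9272 + 256) = √3818.9272 = 61.797469
L = 4.25 × 61.797469 = 262.639244
V = π·3.5² × L = 38.484510 × 262.639244 = 10107.542603

L=262.639 V=10107.543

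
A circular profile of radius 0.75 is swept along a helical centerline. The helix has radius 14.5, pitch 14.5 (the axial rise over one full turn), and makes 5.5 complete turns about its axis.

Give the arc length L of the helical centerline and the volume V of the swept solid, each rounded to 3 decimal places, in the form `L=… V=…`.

2πR = 2π·14.5 = 91.106187
per-turn = √(91.106187² + 14.5²) = √(8300.3373 + 210.25) = √8510.5873 = 92.252844
L = 5.5 × 92.252844 = 507.390644
V = π·0.75² × L = 1.767146 × 507.390644 = 896.633280

L=507.391 V=896.633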